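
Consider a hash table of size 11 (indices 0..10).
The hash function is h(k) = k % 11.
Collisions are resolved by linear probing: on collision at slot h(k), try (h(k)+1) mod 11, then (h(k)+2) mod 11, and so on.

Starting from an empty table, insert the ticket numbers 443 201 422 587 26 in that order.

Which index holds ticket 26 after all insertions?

Insert 443: h=3, slot 3 empty => index 3.
Insert 201: h=3, slot 3 occupied => index 4.
Insert 422: h=4, slot 4 occupied => index 5.
Insert 587: h=4, slots 4,5 occupied => index 6.
Insert 26: h=4, slots 4,5,6 occupied => index 7.
Table: [., ., ., 443, 201, 422, 587, 26, ., ., .]

7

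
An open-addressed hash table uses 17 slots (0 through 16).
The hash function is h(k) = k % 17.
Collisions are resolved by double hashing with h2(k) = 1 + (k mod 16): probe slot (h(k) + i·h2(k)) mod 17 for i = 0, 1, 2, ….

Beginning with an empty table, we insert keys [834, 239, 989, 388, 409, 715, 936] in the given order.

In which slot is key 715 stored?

834: h=1 -> slot 1
239: h=1, h2=16, probe 1,0 -> slot 0
989: h=3 -> slot 3
388: h=14 -> slot 14
409: h=1, h2=10, probe 1,11 -> slot 11
715: h=1, h2=12, probe 1,13 -> slot 13
936: h=1, h2=9, probe 1,10 -> slot 10
Table: [239, 834, _, 989, _, _, _, _, _, _, 936, 409, _, 715, 388, _, _]

13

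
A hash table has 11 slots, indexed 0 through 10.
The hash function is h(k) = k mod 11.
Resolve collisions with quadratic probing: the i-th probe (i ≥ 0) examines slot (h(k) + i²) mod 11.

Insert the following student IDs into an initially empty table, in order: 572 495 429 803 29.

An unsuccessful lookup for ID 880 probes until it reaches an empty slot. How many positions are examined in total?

5

572 hashes to 0; slot 0 is free → place at 0.
495 hashes to 0; 0 taken → place at 1.
429 hashes to 0; 0,1 taken → place at 4.
803 hashes to 0; 0,1,4 taken → place at 9.
29 hashes to 7; slot 7 is free → place at 7.
Table: [572, 495, —, —, 429, —, —, 29, —, 803, —]
Lookup 880: h=0, probe 0,1,4,9,5 → slot 5 empty, not found.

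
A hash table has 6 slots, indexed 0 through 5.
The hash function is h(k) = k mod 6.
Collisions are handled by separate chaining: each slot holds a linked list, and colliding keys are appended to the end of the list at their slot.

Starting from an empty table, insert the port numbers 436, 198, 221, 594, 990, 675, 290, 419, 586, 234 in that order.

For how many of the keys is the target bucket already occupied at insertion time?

Insert 436: h=4, bucket 4 empty → new chain.
Insert 198: h=0, bucket 0 empty → new chain.
Insert 221: h=5, bucket 5 empty → new chain.
Insert 594: h=0, bucket 0 nonempty → append to chain.
Insert 990: h=0, bucket 0 nonempty → append to chain.
Insert 675: h=3, bucket 3 empty → new chain.
Insert 290: h=2, bucket 2 empty → new chain.
Insert 419: h=5, bucket 5 nonempty → append to chain.
Insert 586: h=4, bucket 4 nonempty → append to chain.
Insert 234: h=0, bucket 0 nonempty → append to chain.
Final buckets:
0: 198 -> 594 -> 990 -> 234
1: ∅
2: 290
3: 675
4: 436 -> 586
5: 221 -> 419

5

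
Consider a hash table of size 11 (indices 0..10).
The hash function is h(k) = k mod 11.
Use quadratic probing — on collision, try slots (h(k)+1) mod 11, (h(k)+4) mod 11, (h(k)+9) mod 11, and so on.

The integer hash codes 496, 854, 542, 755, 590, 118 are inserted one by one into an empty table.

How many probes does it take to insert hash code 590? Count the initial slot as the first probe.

3

496: h=1 -> slot 1
854: h=7 -> slot 7
542: h=3 -> slot 3
755: h=7, probe 7,8 -> slot 8
590: h=7, probe 7,8,0 -> slot 0
118: h=8, probe 8,9 -> slot 9
Table: [590, 496, -, 542, -, -, -, 854, 755, 118, -]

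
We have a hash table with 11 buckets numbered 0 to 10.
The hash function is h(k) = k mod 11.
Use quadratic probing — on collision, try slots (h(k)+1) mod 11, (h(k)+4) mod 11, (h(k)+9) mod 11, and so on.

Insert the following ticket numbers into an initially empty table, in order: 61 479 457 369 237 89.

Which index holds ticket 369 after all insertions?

4

Insert 61: h=6, slot 6 empty → index 6.
Insert 479: h=6, slot 6 occupied → index 7.
Insert 457: h=6, slots 6,7 occupied → index 10.
Insert 369: h=6, slots 6,7,10 occupied → index 4.
Insert 237: h=6, slots 6,7,10,4 occupied → index 0.
Insert 89: h=1, slot 1 empty → index 1.
Table: [237, 89, —, —, 369, —, 61, 479, —, —, 457]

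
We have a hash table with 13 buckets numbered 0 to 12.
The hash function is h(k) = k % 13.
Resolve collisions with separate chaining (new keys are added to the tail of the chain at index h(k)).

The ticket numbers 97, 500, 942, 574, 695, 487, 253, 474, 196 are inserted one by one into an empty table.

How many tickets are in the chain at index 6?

97 -> bucket 6
500 -> bucket 6 (collision)
942 -> bucket 6 (collision)
574 -> bucket 2
695 -> bucket 6 (collision)
487 -> bucket 6 (collision)
253 -> bucket 6 (collision)
474 -> bucket 6 (collision)
196 -> bucket 1
Final buckets:
0: -
1: 196
2: 574
3: -
4: -
5: -
6: 97 -> 500 -> 942 -> 695 -> 487 -> 253 -> 474
7: -
8: -
9: -
10: -
11: -
12: -

7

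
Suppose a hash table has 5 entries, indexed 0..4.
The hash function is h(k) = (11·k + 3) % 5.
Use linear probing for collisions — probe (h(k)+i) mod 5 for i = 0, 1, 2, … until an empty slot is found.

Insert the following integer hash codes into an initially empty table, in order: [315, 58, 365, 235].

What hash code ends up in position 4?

365

315: h=3 → slot 3
58: h=1 → slot 1
365: h=3, probe 3,4 → slot 4
235: h=3, probe 3,4,0 → slot 0
Table: [235, 58, -, 315, 365]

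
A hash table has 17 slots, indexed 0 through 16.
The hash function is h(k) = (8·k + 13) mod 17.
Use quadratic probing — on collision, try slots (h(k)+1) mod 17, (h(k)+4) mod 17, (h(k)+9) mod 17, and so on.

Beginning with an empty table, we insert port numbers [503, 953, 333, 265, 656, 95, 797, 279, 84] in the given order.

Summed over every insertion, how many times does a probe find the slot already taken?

10

503 hashes to 8; slot 8 is free => place at 8.
953 hashes to 4; slot 4 is free => place at 4.
333 hashes to 8; 8 taken => place at 9.
265 hashes to 8; 8,9 taken => place at 12.
656 hashes to 8; 8,9,12 taken => place at 0.
95 hashes to 8; 8,9,12,0 taken => place at 7.
797 hashes to 14; slot 14 is free => place at 14.
279 hashes to 1; slot 1 is free => place at 1.
84 hashes to 5; slot 5 is free => place at 5.
Table: [656, 279, -, -, 953, 84, -, 95, 503, 333, -, -, 265, -, 797, -, -]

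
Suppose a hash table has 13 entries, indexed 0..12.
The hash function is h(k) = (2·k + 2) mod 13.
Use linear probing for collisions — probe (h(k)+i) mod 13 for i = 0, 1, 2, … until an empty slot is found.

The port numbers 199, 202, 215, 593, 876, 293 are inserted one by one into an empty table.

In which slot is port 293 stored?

199 hashes to 10; slot 10 is free => place at 10.
202 hashes to 3; slot 3 is free => place at 3.
215 hashes to 3; 3 taken => place at 4.
593 hashes to 5; slot 5 is free => place at 5.
876 hashes to 12; slot 12 is free => place at 12.
293 hashes to 3; 3,4,5 taken => place at 6.
Table: [—, —, —, 202, 215, 593, 293, —, —, —, 199, —, 876]

6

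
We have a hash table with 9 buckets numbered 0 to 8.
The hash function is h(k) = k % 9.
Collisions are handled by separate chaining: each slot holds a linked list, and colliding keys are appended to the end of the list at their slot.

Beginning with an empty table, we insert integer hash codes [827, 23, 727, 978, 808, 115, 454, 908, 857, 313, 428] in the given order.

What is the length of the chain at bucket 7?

4

827 -> bucket 8
23 -> bucket 5
727 -> bucket 7
978 -> bucket 6
808 -> bucket 7 (collision)
115 -> bucket 7 (collision)
454 -> bucket 4
908 -> bucket 8 (collision)
857 -> bucket 2
313 -> bucket 7 (collision)
428 -> bucket 5 (collision)
Final buckets:
0: ∅
1: ∅
2: 857
3: ∅
4: 454
5: 23 -> 428
6: 978
7: 727 -> 808 -> 115 -> 313
8: 827 -> 908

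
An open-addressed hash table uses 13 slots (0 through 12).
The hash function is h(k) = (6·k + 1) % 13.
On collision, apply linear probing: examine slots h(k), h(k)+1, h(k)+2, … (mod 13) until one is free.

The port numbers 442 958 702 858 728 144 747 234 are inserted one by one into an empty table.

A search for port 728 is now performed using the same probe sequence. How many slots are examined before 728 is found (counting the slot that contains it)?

5

Insert 442: h=1, slot 1 empty -> index 1.
Insert 958: h=3, slot 3 empty -> index 3.
Insert 702: h=1, slot 1 occupied -> index 2.
Insert 858: h=1, slots 1,2,3 occupied -> index 4.
Insert 728: h=1, slots 1,2,3,4 occupied -> index 5.
Insert 144: h=7, slot 7 empty -> index 7.
Insert 747: h=11, slot 11 empty -> index 11.
Insert 234: h=1, slots 1,2,3,4,5 occupied -> index 6.
Table: [—, 442, 702, 958, 858, 728, 234, 144, —, —, —, 747, —]
Lookup 728: h=1, probe 1,2,3,4,5 → found at 5.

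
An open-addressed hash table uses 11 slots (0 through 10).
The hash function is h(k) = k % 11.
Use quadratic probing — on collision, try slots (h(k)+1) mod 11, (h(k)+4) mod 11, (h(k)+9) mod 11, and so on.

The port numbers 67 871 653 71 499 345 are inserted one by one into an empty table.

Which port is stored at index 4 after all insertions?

653

67: h=1 -> slot 1
871: h=2 -> slot 2
653: h=4 -> slot 4
71: h=5 -> slot 5
499: h=4, probe 4,5,8 -> slot 8
345: h=4, probe 4,5,8,2,9 -> slot 9
Table: [., 67, 871, ., 653, 71, ., ., 499, 345, .]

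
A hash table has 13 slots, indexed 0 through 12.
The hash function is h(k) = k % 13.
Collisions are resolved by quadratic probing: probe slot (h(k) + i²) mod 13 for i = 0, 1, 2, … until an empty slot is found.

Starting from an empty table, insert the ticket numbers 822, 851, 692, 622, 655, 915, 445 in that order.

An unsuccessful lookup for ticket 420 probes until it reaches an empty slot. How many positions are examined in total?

3

Insert 822: h=3, slot 3 empty → index 3.
Insert 851: h=6, slot 6 empty → index 6.
Insert 692: h=3, slot 3 occupied → index 4.
Insert 622: h=11, slot 11 empty → index 11.
Insert 655: h=5, slot 5 empty → index 5.
Insert 915: h=5, slots 5,6 occupied → index 9.
Insert 445: h=3, slots 3,4 occupied → index 7.
Table: [., ., ., 822, 692, 655, 851, 445, ., 915, ., 622, .]
Lookup 420: h=4, probe 4,5,8 → slot 8 empty, not found.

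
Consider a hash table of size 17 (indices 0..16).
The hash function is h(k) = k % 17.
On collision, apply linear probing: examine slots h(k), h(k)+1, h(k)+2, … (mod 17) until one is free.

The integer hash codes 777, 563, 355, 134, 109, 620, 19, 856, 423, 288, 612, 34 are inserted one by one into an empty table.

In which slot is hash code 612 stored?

777: h=12 => slot 12
563: h=2 => slot 2
355: h=15 => slot 15
134: h=15, probe 15,16 => slot 16
109: h=7 => slot 7
620: h=8 => slot 8
19: h=2, probe 2,3 => slot 3
856: h=6 => slot 6
423: h=15, probe 15,16,0 => slot 0
288: h=16, probe 16,0,1 => slot 1
612: h=0, probe 0,1,2,3,4 => slot 4
34: h=0, probe 0,1,2,3,4,5 => slot 5
Table: [423, 288, 563, 19, 612, 34, 856, 109, 620, —, —, —, 777, —, —, 355, 134]

4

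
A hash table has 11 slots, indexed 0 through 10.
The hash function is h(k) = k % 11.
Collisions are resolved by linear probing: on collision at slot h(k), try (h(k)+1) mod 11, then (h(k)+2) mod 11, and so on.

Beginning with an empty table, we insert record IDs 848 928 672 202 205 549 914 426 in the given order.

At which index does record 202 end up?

5

848 hashes to 1; slot 1 is free => place at 1.
928 hashes to 4; slot 4 is free => place at 4.
672 hashes to 1; 1 taken => place at 2.
202 hashes to 4; 4 taken => place at 5.
205 hashes to 7; slot 7 is free => place at 7.
549 hashes to 10; slot 10 is free => place at 10.
914 hashes to 1; 1,2 taken => place at 3.
426 hashes to 8; slot 8 is free => place at 8.
Table: [—, 848, 672, 914, 928, 202, —, 205, 426, —, 549]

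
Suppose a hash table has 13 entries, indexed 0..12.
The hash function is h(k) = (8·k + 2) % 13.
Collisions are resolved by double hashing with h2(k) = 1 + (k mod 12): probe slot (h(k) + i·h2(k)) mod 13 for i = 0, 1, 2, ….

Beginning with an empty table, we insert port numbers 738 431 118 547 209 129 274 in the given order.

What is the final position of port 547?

738: h=4 → slot 4
431: h=5 → slot 5
118: h=10 → slot 10
547: h=10, h2=8, probe 10,5,0 → slot 0
209: h=10, h2=6, probe 10,3 → slot 3
129: h=7 → slot 7
274: h=10, h2=11, probe 10,8 → slot 8
Table: [547, ., ., 209, 738, 431, ., 129, 274, ., 118, ., .]

0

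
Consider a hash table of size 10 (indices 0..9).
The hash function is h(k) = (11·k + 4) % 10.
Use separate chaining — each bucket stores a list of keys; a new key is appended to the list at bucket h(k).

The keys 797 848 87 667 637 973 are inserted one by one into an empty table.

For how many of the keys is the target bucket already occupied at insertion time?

3

Insert 797: h=1, bucket 1 empty -> new chain.
Insert 848: h=2, bucket 2 empty -> new chain.
Insert 87: h=1, bucket 1 nonempty -> append to chain.
Insert 667: h=1, bucket 1 nonempty -> append to chain.
Insert 637: h=1, bucket 1 nonempty -> append to chain.
Insert 973: h=7, bucket 7 empty -> new chain.
Final buckets:
0: —
1: 797 -> 87 -> 667 -> 637
2: 848
3: —
4: —
5: —
6: —
7: 973
8: —
9: —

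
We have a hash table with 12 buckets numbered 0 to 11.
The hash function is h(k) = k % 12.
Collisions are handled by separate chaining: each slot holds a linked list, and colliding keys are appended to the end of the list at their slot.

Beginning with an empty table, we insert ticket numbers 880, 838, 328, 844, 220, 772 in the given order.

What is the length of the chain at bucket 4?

5

Insert 880: h=4, bucket 4 empty -> new chain.
Insert 838: h=10, bucket 10 empty -> new chain.
Insert 328: h=4, bucket 4 nonempty -> append to chain.
Insert 844: h=4, bucket 4 nonempty -> append to chain.
Insert 220: h=4, bucket 4 nonempty -> append to chain.
Insert 772: h=4, bucket 4 nonempty -> append to chain.
Final buckets:
0: —
1: —
2: —
3: —
4: 880 -> 328 -> 844 -> 220 -> 772
5: —
6: —
7: —
8: —
9: —
10: 838
11: —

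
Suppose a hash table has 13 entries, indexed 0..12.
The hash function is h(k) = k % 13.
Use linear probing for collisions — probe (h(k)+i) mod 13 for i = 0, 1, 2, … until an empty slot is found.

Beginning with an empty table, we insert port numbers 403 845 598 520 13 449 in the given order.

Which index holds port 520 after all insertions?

Insert 403: h=0, slot 0 empty => index 0.
Insert 845: h=0, slot 0 occupied => index 1.
Insert 598: h=0, slots 0,1 occupied => index 2.
Insert 520: h=0, slots 0,1,2 occupied => index 3.
Insert 13: h=0, slots 0,1,2,3 occupied => index 4.
Insert 449: h=7, slot 7 empty => index 7.
Table: [403, 845, 598, 520, 13, —, —, 449, —, —, —, —, —]

3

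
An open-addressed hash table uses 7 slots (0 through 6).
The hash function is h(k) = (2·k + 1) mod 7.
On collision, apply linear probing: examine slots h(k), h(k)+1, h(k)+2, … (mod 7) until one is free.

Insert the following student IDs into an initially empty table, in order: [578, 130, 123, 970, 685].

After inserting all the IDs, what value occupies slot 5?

970

578: h=2 => slot 2
130: h=2, probe 2,3 => slot 3
123: h=2, probe 2,3,4 => slot 4
970: h=2, probe 2,3,4,5 => slot 5
685: h=6 => slot 6
Table: [∅, ∅, 578, 130, 123, 970, 685]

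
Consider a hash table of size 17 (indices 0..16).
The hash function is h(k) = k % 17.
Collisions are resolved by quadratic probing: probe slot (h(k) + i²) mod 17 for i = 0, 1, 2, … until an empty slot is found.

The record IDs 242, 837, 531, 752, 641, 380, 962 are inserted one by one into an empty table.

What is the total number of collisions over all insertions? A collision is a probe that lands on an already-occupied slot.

Insert 242: h=4, slot 4 empty -> index 4.
Insert 837: h=4, slot 4 occupied -> index 5.
Insert 531: h=4, slots 4,5 occupied -> index 8.
Insert 752: h=4, slots 4,5,8 occupied -> index 13.
Insert 641: h=12, slot 12 empty -> index 12.
Insert 380: h=6, slot 6 empty -> index 6.
Insert 962: h=10, slot 10 empty -> index 10.
Table: [., ., ., ., 242, 837, 380, ., 531, ., 962, ., 641, 752, ., ., .]

6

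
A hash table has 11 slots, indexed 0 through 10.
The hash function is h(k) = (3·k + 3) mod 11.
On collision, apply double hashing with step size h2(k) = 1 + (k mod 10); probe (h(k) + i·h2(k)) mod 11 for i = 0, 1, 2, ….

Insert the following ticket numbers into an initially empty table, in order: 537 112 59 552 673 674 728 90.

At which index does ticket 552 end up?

1

537: h=8 -> slot 8
112: h=9 -> slot 9
59: h=4 -> slot 4
552: h=9, h2=3, probe 9,1 -> slot 1
673: h=9, h2=4, probe 9,2 -> slot 2
674: h=1, h2=5, probe 1,6 -> slot 6
728: h=9, h2=9, probe 9,7 -> slot 7
90: h=9, h2=1, probe 9,10 -> slot 10
Table: [_, 552, 673, _, 59, _, 674, 728, 537, 112, 90]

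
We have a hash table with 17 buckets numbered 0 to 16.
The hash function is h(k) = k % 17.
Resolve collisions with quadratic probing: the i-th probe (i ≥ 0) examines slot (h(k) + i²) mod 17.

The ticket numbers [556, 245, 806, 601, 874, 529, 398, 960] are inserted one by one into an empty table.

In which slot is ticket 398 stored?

556 hashes to 12; slot 12 is free => place at 12.
245 hashes to 7; slot 7 is free => place at 7.
806 hashes to 7; 7 taken => place at 8.
601 hashes to 6; slot 6 is free => place at 6.
874 hashes to 7; 7,8 taken => place at 11.
529 hashes to 2; slot 2 is free => place at 2.
398 hashes to 7; 7,8,11 taken => place at 16.
960 hashes to 8; 8 taken => place at 9.
Table: [_, _, 529, _, _, _, 601, 245, 806, 960, _, 874, 556, _, _, _, 398]

16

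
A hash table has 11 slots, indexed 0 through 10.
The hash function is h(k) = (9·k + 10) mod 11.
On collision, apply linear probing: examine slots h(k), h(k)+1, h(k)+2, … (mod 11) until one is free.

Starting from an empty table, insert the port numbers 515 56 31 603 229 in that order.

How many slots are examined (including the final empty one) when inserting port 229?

4

515 hashes to 3; slot 3 is free => place at 3.
56 hashes to 8; slot 8 is free => place at 8.
31 hashes to 3; 3 taken => place at 4.
603 hashes to 3; 3,4 taken => place at 5.
229 hashes to 3; 3,4,5 taken => place at 6.
Table: [_, _, _, 515, 31, 603, 229, _, 56, _, _]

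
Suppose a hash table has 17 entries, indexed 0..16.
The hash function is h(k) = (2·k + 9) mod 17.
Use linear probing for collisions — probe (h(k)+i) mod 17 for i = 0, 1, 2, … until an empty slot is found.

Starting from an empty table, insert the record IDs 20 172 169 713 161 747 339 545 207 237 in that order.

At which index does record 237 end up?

20: h=15 => slot 15
172: h=13 => slot 13
169: h=7 => slot 7
713: h=7, probe 7,8 => slot 8
161: h=8, probe 8,9 => slot 9
747: h=7, probe 7,8,9,10 => slot 10
339: h=7, probe 7,8,9,10,11 => slot 11
545: h=11, probe 11,12 => slot 12
207: h=15, probe 15,16 => slot 16
237: h=7, probe 7,8,9,10,11,12,13,14 => slot 14
Table: [_, _, _, _, _, _, _, 169, 713, 161, 747, 339, 545, 172, 237, 20, 207]

14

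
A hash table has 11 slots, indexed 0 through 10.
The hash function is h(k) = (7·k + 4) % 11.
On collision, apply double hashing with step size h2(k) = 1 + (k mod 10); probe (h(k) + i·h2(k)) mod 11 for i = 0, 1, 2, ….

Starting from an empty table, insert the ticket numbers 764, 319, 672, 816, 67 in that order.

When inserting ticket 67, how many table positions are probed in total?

764: h=6 => slot 6
319: h=4 => slot 4
672: h=0 => slot 0
816: h=7 => slot 7
67: h=0, h2=8, probe 0,8 => slot 8
Table: [672, -, -, -, 319, -, 764, 816, 67, -, -]

2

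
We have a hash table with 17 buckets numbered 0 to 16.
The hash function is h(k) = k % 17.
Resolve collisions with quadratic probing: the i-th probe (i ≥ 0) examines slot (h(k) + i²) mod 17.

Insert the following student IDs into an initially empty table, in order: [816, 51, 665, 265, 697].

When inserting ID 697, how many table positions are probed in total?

816: h=0 → slot 0
51: h=0, probe 0,1 → slot 1
665: h=2 → slot 2
265: h=10 → slot 10
697: h=0, probe 0,1,4 → slot 4
Table: [816, 51, 665, _, 697, _, _, _, _, _, 265, _, _, _, _, _, _]

3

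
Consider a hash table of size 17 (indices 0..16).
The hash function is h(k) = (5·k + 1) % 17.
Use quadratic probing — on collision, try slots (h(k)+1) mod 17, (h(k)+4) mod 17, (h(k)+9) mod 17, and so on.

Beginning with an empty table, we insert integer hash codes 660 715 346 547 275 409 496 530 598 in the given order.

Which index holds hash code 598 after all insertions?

1

660: h=3 => slot 3
715: h=6 => slot 6
346: h=14 => slot 14
547: h=16 => slot 16
275: h=16, probe 16,0 => slot 0
409: h=6, probe 6,7 => slot 7
496: h=16, probe 16,0,3,8 => slot 8
530: h=16, probe 16,0,3,8,15 => slot 15
598: h=16, probe 16,0,3,8,15,7,1 => slot 1
Table: [275, 598, -, 660, -, -, 715, 409, 496, -, -, -, -, -, 346, 530, 547]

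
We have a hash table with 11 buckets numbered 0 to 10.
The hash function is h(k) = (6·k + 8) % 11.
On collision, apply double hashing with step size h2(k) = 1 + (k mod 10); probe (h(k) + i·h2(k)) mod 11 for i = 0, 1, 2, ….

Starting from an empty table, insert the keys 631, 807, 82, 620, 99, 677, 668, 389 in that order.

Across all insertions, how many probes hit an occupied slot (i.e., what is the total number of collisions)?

631: h=10 => slot 10
807: h=10, h2=8, probe 10,7 => slot 7
82: h=5 => slot 5
620: h=10, h2=1, probe 10,0 => slot 0
99: h=8 => slot 8
677: h=0, h2=8, probe 0,8,5,2 => slot 2
668: h=1 => slot 1
389: h=10, h2=10, probe 10,9 => slot 9
Table: [620, 668, 677, -, -, 82, -, 807, 99, 389, 631]

6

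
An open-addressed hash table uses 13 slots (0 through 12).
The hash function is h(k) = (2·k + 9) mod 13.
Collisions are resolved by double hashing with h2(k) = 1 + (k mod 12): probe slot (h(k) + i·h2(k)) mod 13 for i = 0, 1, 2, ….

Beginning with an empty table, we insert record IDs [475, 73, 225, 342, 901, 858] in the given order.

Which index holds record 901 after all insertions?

6

Insert 475: h=10, slot 10 empty => index 10.
Insert 73: h=12, slot 12 empty => index 12.
Insert 225: h=4, slot 4 empty => index 4.
Insert 342: h=4, h2=7, slot 4 occupied => index 11.
Insert 901: h=4, h2=2, slot 4 occupied => index 6.
Insert 858: h=9, slot 9 empty => index 9.
Table: [-, -, -, -, 225, -, 901, -, -, 858, 475, 342, 73]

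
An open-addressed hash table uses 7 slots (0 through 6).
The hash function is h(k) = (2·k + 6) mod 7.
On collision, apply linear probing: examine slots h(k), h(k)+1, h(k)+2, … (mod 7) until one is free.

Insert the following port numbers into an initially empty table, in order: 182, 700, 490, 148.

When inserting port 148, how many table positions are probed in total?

182 hashes to 6; slot 6 is free → place at 6.
700 hashes to 6; 6 taken → place at 0.
490 hashes to 6; 6,0 taken → place at 1.
148 hashes to 1; 1 taken → place at 2.
Table: [700, 490, 148, -, -, -, 182]

2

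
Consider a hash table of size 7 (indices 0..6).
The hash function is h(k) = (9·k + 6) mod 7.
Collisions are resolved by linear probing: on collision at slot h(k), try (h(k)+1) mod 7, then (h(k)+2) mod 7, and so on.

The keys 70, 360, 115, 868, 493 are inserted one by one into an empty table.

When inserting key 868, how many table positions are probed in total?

Insert 70: h=6, slot 6 empty -> index 6.
Insert 360: h=5, slot 5 empty -> index 5.
Insert 115: h=5, slots 5,6 occupied -> index 0.
Insert 868: h=6, slots 6,0 occupied -> index 1.
Insert 493: h=5, slots 5,6,0,1 occupied -> index 2.
Table: [115, 868, 493, —, —, 360, 70]

3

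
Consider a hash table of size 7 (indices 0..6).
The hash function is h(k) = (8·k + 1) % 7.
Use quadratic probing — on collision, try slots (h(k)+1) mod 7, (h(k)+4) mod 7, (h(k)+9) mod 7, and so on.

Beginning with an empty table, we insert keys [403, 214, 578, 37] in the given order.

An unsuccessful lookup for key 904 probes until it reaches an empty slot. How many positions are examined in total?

4

Insert 403: h=5, slot 5 empty -> index 5.
Insert 214: h=5, slot 5 occupied -> index 6.
Insert 578: h=5, slots 5,6 occupied -> index 2.
Insert 37: h=3, slot 3 empty -> index 3.
Table: [∅, ∅, 578, 37, ∅, 403, 214]
Lookup 904: h=2, probe 2,3,6,4 → slot 4 empty, not found.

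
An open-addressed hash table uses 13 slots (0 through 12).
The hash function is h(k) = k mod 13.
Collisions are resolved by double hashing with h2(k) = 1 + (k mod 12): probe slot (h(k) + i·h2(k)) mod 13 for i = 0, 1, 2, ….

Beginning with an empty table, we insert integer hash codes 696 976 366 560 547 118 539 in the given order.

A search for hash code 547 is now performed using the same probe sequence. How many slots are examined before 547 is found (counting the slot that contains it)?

696 hashes to 7; slot 7 is free → place at 7.
976 hashes to 1; slot 1 is free → place at 1.
366 hashes to 2; slot 2 is free → place at 2.
560 hashes to 1, h2=9; 1 taken → place at 10.
547 hashes to 1, h2=8; 1 taken → place at 9.
118 hashes to 1, h2=11; 1 taken → place at 12.
539 hashes to 6; slot 6 is free → place at 6.
Table: [∅, 976, 366, ∅, ∅, ∅, 539, 696, ∅, 547, 560, ∅, 118]
Lookup 547: h=1, h2=8, probe 1,9 → found at 9.

2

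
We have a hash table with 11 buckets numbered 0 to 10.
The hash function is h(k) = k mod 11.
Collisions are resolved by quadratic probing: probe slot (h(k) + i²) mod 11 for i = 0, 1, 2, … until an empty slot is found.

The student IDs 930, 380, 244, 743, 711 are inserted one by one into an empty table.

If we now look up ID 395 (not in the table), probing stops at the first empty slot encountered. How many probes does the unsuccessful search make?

930: h=6 -> slot 6
380: h=6, probe 6,7 -> slot 7
244: h=2 -> slot 2
743: h=6, probe 6,7,10 -> slot 10
711: h=7, probe 7,8 -> slot 8
Table: [., ., 244, ., ., ., 930, 380, 711, ., 743]
Lookup 395: h=10, probe 10,0 → slot 0 empty, not found.

2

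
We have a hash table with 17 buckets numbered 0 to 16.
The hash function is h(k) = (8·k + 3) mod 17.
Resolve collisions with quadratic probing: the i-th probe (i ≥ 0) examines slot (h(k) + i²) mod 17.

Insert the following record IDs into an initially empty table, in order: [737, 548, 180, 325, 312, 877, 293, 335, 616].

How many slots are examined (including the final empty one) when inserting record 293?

3

Insert 737: h=0, slot 0 empty => index 0.
Insert 548: h=1, slot 1 empty => index 1.
Insert 180: h=15, slot 15 empty => index 15.
Insert 325: h=2, slot 2 empty => index 2.
Insert 312: h=0, slots 0,1 occupied => index 4.
Insert 877: h=15, slot 15 occupied => index 16.
Insert 293: h=1, slots 1,2 occupied => index 5.
Insert 335: h=14, slot 14 empty => index 14.
Insert 616: h=1, slots 1,2,5 occupied => index 10.
Table: [737, 548, 325, _, 312, 293, _, _, _, _, 616, _, _, _, 335, 180, 877]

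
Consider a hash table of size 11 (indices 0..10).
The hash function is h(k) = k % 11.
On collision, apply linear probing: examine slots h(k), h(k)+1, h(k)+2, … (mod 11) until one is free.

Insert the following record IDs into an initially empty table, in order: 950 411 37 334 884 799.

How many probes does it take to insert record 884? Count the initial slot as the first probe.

Insert 950: h=4, slot 4 empty => index 4.
Insert 411: h=4, slot 4 occupied => index 5.
Insert 37: h=4, slots 4,5 occupied => index 6.
Insert 334: h=4, slots 4,5,6 occupied => index 7.
Insert 884: h=4, slots 4,5,6,7 occupied => index 8.
Insert 799: h=7, slots 7,8 occupied => index 9.
Table: [∅, ∅, ∅, ∅, 950, 411, 37, 334, 884, 799, ∅]

5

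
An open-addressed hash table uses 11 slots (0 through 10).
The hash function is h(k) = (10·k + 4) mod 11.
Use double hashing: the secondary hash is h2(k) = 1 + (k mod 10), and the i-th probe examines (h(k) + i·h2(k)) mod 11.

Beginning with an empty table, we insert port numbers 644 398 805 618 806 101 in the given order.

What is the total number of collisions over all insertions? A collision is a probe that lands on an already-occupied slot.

644 hashes to 9; slot 9 is free → place at 9.
398 hashes to 2; slot 2 is free → place at 2.
805 hashes to 2, h2=6; 2 taken → place at 8.
618 hashes to 2, h2=9; 2 taken → place at 0.
806 hashes to 1; slot 1 is free → place at 1.
101 hashes to 2, h2=2; 2 taken → place at 4.
Table: [618, 806, 398, -, 101, -, -, -, 805, 644, -]

3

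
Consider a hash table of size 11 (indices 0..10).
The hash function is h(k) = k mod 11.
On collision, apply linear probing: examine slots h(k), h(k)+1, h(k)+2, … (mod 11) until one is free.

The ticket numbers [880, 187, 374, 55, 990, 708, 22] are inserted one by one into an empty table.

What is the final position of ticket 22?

6

880: h=0 => slot 0
187: h=0, probe 0,1 => slot 1
374: h=0, probe 0,1,2 => slot 2
55: h=0, probe 0,1,2,3 => slot 3
990: h=0, probe 0,1,2,3,4 => slot 4
708: h=4, probe 4,5 => slot 5
22: h=0, probe 0,1,2,3,4,5,6 => slot 6
Table: [880, 187, 374, 55, 990, 708, 22, -, -, -, -]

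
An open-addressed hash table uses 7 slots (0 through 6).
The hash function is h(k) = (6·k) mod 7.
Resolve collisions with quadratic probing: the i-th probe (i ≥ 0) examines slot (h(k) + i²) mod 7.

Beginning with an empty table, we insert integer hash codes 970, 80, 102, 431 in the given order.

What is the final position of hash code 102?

970 hashes to 3; slot 3 is free => place at 3.
80 hashes to 4; slot 4 is free => place at 4.
102 hashes to 3; 3,4 taken => place at 0.
431 hashes to 3; 3,4,0 taken => place at 5.
Table: [102, ., ., 970, 80, 431, .]

0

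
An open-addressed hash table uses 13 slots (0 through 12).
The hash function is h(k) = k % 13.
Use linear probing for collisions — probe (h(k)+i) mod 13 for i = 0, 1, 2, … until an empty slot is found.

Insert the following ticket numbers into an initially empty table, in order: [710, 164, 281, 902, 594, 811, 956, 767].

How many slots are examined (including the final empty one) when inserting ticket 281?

3

Insert 710: h=8, slot 8 empty => index 8.
Insert 164: h=8, slot 8 occupied => index 9.
Insert 281: h=8, slots 8,9 occupied => index 10.
Insert 902: h=5, slot 5 empty => index 5.
Insert 594: h=9, slots 9,10 occupied => index 11.
Insert 811: h=5, slot 5 occupied => index 6.
Insert 956: h=7, slot 7 empty => index 7.
Insert 767: h=0, slot 0 empty => index 0.
Table: [767, ., ., ., ., 902, 811, 956, 710, 164, 281, 594, .]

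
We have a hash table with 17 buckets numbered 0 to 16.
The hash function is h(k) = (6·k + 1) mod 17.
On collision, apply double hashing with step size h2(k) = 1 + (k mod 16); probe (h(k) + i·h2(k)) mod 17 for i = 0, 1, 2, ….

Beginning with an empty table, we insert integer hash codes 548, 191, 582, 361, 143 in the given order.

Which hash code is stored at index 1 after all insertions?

548 hashes to 8; slot 8 is free -> place at 8.
191 hashes to 8, h2=16; 8 taken -> place at 7.
582 hashes to 8, h2=7; 8 taken -> place at 15.
361 hashes to 8, h2=10; 8 taken -> place at 1.
143 hashes to 9; slot 9 is free -> place at 9.
Table: [_, 361, _, _, _, _, _, 191, 548, 143, _, _, _, _, _, 582, _]

361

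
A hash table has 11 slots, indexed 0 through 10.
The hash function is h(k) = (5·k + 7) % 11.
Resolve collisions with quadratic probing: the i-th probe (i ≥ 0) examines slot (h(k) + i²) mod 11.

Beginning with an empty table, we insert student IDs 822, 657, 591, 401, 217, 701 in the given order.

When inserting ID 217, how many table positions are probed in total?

Insert 822: h=3, slot 3 empty => index 3.
Insert 657: h=3, slot 3 occupied => index 4.
Insert 591: h=3, slots 3,4 occupied => index 7.
Insert 401: h=10, slot 10 empty => index 10.
Insert 217: h=3, slots 3,4,7 occupied => index 1.
Insert 701: h=3, slots 3,4,7,1 occupied => index 8.
Table: [∅, 217, ∅, 822, 657, ∅, ∅, 591, 701, ∅, 401]

4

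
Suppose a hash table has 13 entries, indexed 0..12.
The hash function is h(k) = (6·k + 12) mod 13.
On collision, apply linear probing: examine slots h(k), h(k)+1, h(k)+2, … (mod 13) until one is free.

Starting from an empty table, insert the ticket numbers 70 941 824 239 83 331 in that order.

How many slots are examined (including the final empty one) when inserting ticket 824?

3

70: h=3 => slot 3
941: h=3, probe 3,4 => slot 4
824: h=3, probe 3,4,5 => slot 5
239: h=3, probe 3,4,5,6 => slot 6
83: h=3, probe 3,4,5,6,7 => slot 7
331: h=9 => slot 9
Table: [-, -, -, 70, 941, 824, 239, 83, -, 331, -, -, -]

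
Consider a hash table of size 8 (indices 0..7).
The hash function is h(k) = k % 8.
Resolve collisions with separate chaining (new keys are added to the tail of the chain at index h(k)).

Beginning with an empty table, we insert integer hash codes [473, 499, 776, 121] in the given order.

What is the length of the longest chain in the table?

473 → bucket 1
499 → bucket 3
776 → bucket 0
121 → bucket 1 (collision)
Final buckets:
0: 776
1: 473 -> 121
2: .
3: 499
4: .
5: .
6: .
7: .

2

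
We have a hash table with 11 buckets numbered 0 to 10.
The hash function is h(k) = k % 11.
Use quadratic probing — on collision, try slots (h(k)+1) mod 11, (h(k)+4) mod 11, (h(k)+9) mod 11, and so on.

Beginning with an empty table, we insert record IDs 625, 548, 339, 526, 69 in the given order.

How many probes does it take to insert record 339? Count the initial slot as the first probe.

3

625: h=9 → slot 9
548: h=9, probe 9,10 → slot 10
339: h=9, probe 9,10,2 → slot 2
526: h=9, probe 9,10,2,7 → slot 7
69: h=3 → slot 3
Table: [∅, ∅, 339, 69, ∅, ∅, ∅, 526, ∅, 625, 548]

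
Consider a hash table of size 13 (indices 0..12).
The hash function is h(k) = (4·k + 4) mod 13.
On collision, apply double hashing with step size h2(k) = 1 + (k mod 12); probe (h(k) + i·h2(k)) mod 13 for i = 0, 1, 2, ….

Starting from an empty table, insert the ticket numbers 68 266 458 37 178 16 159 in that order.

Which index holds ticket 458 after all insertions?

Insert 68: h=3, slot 3 empty -> index 3.
Insert 266: h=2, slot 2 empty -> index 2.
Insert 458: h=3, h2=3, slot 3 occupied -> index 6.
Insert 37: h=9, slot 9 empty -> index 9.
Insert 178: h=1, slot 1 empty -> index 1.
Insert 16: h=3, h2=5, slot 3 occupied -> index 8.
Insert 159: h=3, h2=4, slot 3 occupied -> index 7.
Table: [_, 178, 266, 68, _, _, 458, 159, 16, 37, _, _, _]

6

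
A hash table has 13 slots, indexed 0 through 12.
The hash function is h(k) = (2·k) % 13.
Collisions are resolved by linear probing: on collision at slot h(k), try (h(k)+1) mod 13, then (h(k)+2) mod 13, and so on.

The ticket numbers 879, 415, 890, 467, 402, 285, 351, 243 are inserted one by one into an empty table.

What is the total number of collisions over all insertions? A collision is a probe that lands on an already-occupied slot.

13

879: h=3 => slot 3
415: h=11 => slot 11
890: h=12 => slot 12
467: h=11, probe 11,12,0 => slot 0
402: h=11, probe 11,12,0,1 => slot 1
285: h=11, probe 11,12,0,1,2 => slot 2
351: h=0, probe 0,1,2,3,4 => slot 4
243: h=5 => slot 5
Table: [467, 402, 285, 879, 351, 243, —, —, —, —, —, 415, 890]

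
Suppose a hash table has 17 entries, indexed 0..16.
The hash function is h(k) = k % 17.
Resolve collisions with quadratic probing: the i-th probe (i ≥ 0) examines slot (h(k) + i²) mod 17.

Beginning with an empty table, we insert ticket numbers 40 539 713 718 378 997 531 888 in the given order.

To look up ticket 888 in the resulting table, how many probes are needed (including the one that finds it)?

4

40 hashes to 6; slot 6 is free => place at 6.
539 hashes to 12; slot 12 is free => place at 12.
713 hashes to 16; slot 16 is free => place at 16.
718 hashes to 4; slot 4 is free => place at 4.
378 hashes to 4; 4 taken => place at 5.
997 hashes to 11; slot 11 is free => place at 11.
531 hashes to 4; 4,5 taken => place at 8.
888 hashes to 4; 4,5,8 taken => place at 13.
Table: [∅, ∅, ∅, ∅, 718, 378, 40, ∅, 531, ∅, ∅, 997, 539, 888, ∅, ∅, 713]
Lookup 888: h=4, probe 4,5,8,13 → found at 13.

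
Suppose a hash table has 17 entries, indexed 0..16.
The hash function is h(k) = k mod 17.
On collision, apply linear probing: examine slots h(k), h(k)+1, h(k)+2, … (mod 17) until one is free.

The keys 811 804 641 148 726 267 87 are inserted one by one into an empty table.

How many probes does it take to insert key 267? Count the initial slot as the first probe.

5

Insert 811: h=12, slot 12 empty -> index 12.
Insert 804: h=5, slot 5 empty -> index 5.
Insert 641: h=12, slot 12 occupied -> index 13.
Insert 148: h=12, slots 12,13 occupied -> index 14.
Insert 726: h=12, slots 12,13,14 occupied -> index 15.
Insert 267: h=12, slots 12,13,14,15 occupied -> index 16.
Insert 87: h=2, slot 2 empty -> index 2.
Table: [_, _, 87, _, _, 804, _, _, _, _, _, _, 811, 641, 148, 726, 267]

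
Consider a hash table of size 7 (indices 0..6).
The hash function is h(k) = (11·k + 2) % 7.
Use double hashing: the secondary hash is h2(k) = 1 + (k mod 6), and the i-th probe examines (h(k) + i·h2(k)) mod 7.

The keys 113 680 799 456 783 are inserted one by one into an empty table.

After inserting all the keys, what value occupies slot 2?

680

113 hashes to 6; slot 6 is free → place at 6.
680 hashes to 6, h2=3; 6 taken → place at 2.
799 hashes to 6, h2=2; 6 taken → place at 1.
456 hashes to 6, h2=1; 6 taken → place at 0.
783 hashes to 5; slot 5 is free → place at 5.
Table: [456, 799, 680, ∅, ∅, 783, 113]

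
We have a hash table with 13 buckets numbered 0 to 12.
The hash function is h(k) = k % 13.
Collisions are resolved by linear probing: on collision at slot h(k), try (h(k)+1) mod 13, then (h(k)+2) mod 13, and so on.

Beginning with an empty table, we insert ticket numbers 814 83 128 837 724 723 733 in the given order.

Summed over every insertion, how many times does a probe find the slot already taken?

814: h=8 → slot 8
83: h=5 → slot 5
128: h=11 → slot 11
837: h=5, probe 5,6 → slot 6
724: h=9 → slot 9
723: h=8, probe 8,9,10 → slot 10
733: h=5, probe 5,6,7 → slot 7
Table: [_, _, _, _, _, 83, 837, 733, 814, 724, 723, 128, _]

5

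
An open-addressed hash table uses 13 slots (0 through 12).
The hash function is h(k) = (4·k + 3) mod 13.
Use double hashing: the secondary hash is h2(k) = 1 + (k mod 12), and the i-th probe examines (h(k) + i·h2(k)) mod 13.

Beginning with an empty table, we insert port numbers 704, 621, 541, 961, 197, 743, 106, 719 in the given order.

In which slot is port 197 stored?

Insert 704: h=11, slot 11 empty → index 11.
Insert 621: h=4, slot 4 empty → index 4.
Insert 541: h=9, slot 9 empty → index 9.
Insert 961: h=12, slot 12 empty → index 12.
Insert 197: h=11, h2=6, slots 11,4 occupied → index 10.
Insert 743: h=11, h2=12, slots 11,10,9 occupied → index 8.
Insert 106: h=11, h2=11, slots 11,9 occupied → index 7.
Insert 719: h=6, slot 6 empty → index 6.
Table: [-, -, -, -, 621, -, 719, 106, 743, 541, 197, 704, 961]

10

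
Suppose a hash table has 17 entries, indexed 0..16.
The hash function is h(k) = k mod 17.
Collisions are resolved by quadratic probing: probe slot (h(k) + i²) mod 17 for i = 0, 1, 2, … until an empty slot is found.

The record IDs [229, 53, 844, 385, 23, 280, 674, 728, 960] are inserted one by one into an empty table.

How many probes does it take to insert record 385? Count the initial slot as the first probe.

2

Insert 229: h=8, slot 8 empty → index 8.
Insert 53: h=2, slot 2 empty → index 2.
Insert 844: h=11, slot 11 empty → index 11.
Insert 385: h=11, slot 11 occupied → index 12.
Insert 23: h=6, slot 6 empty → index 6.
Insert 280: h=8, slot 8 occupied → index 9.
Insert 674: h=11, slots 11,12 occupied → index 15.
Insert 728: h=14, slot 14 empty → index 14.
Insert 960: h=8, slots 8,9,12 occupied → index 0.
Table: [960, ∅, 53, ∅, ∅, ∅, 23, ∅, 229, 280, ∅, 844, 385, ∅, 728, 674, ∅]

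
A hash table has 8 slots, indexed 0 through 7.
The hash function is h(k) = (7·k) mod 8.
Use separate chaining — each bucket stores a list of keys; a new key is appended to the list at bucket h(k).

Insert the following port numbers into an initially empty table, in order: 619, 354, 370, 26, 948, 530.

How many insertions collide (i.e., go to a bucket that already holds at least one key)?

3

Insert 619: h=5, bucket 5 empty → new chain.
Insert 354: h=6, bucket 6 empty → new chain.
Insert 370: h=6, bucket 6 nonempty → append to chain.
Insert 26: h=6, bucket 6 nonempty → append to chain.
Insert 948: h=4, bucket 4 empty → new chain.
Insert 530: h=6, bucket 6 nonempty → append to chain.
Final buckets:
0: _
1: _
2: _
3: _
4: 948
5: 619
6: 354 -> 370 -> 26 -> 530
7: _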